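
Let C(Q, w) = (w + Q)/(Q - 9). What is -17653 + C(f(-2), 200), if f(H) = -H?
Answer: -123773/7 ≈ -17682.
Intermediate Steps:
C(Q, w) = (Q + w)/(-9 + Q)
-17653 + C(f(-2), 200) = -17653 + (-1*(-2) + 200)/(-9 - 1*(-2)) = -17653 + (2 + 200)/(-9 + 2) = -17653 + 202/(-7) = -17653 - ⅐*202 = -17653 - 202/7 = -123773/7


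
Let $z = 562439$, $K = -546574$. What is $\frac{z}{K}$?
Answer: $- \frac{562439}{546574} \approx -1.029$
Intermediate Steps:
$\frac{z}{K} = \frac{562439}{-546574} = 562439 \left(- \frac{1}{546574}\right) = - \frac{562439}{546574}$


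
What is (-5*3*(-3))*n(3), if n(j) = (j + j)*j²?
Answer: 2430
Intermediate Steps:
n(j) = 2*j³ (n(j) = (2*j)*j² = 2*j³)
(-5*3*(-3))*n(3) = (-5*3*(-3))*(2*3³) = (-15*(-3))*(2*27) = 45*54 = 2430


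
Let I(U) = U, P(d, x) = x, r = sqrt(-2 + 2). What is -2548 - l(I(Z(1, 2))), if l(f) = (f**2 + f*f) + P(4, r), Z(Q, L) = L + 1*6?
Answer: -2676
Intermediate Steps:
Z(Q, L) = 6 + L (Z(Q, L) = L + 6 = 6 + L)
r = 0 (r = sqrt(0) = 0)
l(f) = 2*f**2 (l(f) = (f**2 + f*f) + 0 = (f**2 + f**2) + 0 = 2*f**2 + 0 = 2*f**2)
-2548 - l(I(Z(1, 2))) = -2548 - 2*(6 + 2)**2 = -2548 - 2*8**2 = -2548 - 2*64 = -2548 - 1*128 = -2548 - 128 = -2676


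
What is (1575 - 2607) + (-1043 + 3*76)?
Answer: -1847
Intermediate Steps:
(1575 - 2607) + (-1043 + 3*76) = -1032 + (-1043 + 228) = -1032 - 815 = -1847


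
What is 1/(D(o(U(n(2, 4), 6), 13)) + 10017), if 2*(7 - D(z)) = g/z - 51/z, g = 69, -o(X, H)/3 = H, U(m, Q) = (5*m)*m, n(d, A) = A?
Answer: 13/130315 ≈ 9.9758e-5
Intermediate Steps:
U(m, Q) = 5*m²
o(X, H) = -3*H
D(z) = 7 - 9/z (D(z) = 7 - (69/z - 51/z)/2 = 7 - 9/z)
1/(D(o(U(n(2, 4), 6), 13)) + 10017) = 1/((7 - 9/((-3*13))) + 10017) = 1/((7 - 9/(-39)) + 10017) = 1/((7 - 9*(-1/39)) + 10017) = 1/((7 + 3/13) + 10017) = 1/(94/13 + 10017) = 1/(130315/13) = 13/130315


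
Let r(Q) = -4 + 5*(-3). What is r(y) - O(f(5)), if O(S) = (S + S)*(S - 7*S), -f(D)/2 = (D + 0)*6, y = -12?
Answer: 43181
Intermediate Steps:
r(Q) = -19 (r(Q) = -4 - 15 = -19)
f(D) = -12*D (f(D) = -2*(D + 0)*6 = -2*D*6 = -12*D)
O(S) = -12*S**2 (O(S) = (2*S)*(-6*S) = -12*S**2)
r(y) - O(f(5)) = -19 - (-12)*(-12*5)**2 = -19 - (-12)*(-60)**2 = -19 - (-12)*3600 = -19 - 1*(-43200) = -19 + 43200 = 43181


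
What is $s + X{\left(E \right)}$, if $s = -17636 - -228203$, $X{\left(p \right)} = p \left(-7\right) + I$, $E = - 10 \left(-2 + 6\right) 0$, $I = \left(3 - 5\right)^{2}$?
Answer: $210571$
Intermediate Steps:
$I = 4$ ($I = \left(-2\right)^{2} = 4$)
$E = 0$ ($E = - 10 \cdot 4 \cdot 0 = \left(-10\right) 0 = 0$)
$X{\left(p \right)} = 4 - 7 p$ ($X{\left(p \right)} = p \left(-7\right) + 4 = - 7 p + 4 = 4 - 7 p$)
$s = 210567$ ($s = -17636 + 228203 = 210567$)
$s + X{\left(E \right)} = 210567 + \left(4 - 0\right) = 210567 + \left(4 + 0\right) = 210567 + 4 = 210571$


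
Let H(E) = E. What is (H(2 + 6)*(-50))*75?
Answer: -30000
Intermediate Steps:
(H(2 + 6)*(-50))*75 = ((2 + 6)*(-50))*75 = (8*(-50))*75 = -400*75 = -30000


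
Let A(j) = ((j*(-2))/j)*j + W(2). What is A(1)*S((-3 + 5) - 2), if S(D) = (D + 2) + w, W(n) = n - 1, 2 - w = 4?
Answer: 0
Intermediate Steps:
w = -2 (w = 2 - 1*4 = 2 - 4 = -2)
W(n) = -1 + n
S(D) = D (S(D) = (D + 2) - 2 = (2 + D) - 2 = D)
A(j) = 1 - 2*j (A(j) = ((j*(-2))/j)*j + (-1 + 2) = ((-2*j)/j)*j + 1 = -2*j + 1 = 1 - 2*j)
A(1)*S((-3 + 5) - 2) = (1 - 2*1)*((-3 + 5) - 2) = (1 - 2)*(2 - 2) = -1*0 = 0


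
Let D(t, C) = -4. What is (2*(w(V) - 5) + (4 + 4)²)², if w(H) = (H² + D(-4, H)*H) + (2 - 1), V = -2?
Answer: 6400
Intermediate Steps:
w(H) = 1 + H² - 4*H (w(H) = (H² - 4*H) + (2 - 1) = (H² - 4*H) + 1 = 1 + H² - 4*H)
(2*(w(V) - 5) + (4 + 4)²)² = (2*((1 + (-2)² - 4*(-2)) - 5) + (4 + 4)²)² = (2*((1 + 4 + 8) - 5) + 8²)² = (2*(13 - 5) + 64)² = (2*8 + 64)² = (16 + 64)² = 80² = 6400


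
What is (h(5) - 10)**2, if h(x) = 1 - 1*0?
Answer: 81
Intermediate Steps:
h(x) = 1 (h(x) = 1 + 0 = 1)
(h(5) - 10)**2 = (1 - 10)**2 = (-9)**2 = 81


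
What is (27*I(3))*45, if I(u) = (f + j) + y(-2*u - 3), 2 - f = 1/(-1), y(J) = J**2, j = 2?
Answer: 104490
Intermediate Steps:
f = 3 (f = 2 - 1/(-1) = 2 - 1*(-1) = 2 + 1 = 3)
I(u) = 5 + (-3 - 2*u)**2 (I(u) = (3 + 2) + (-2*u - 3)**2 = 5 + (-3 - 2*u)**2)
(27*I(3))*45 = (27*(5 + (3 + 2*3)**2))*45 = (27*(5 + (3 + 6)**2))*45 = (27*(5 + 9**2))*45 = (27*(5 + 81))*45 = (27*86)*45 = 2322*45 = 104490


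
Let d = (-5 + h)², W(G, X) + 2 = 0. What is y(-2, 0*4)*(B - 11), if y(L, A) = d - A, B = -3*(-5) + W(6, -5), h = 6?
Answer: 2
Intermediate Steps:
W(G, X) = -2 (W(G, X) = -2 + 0 = -2)
B = 13 (B = -3*(-5) - 2 = 15 - 2 = 13)
d = 1 (d = (-5 + 6)² = 1² = 1)
y(L, A) = 1 - A
y(-2, 0*4)*(B - 11) = (1 - 0*4)*(13 - 11) = (1 - 1*0)*2 = (1 + 0)*2 = 1*2 = 2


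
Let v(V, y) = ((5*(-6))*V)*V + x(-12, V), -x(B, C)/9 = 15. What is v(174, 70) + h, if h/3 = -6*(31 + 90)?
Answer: -910593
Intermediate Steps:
x(B, C) = -135 (x(B, C) = -9*15 = -135)
h = -2178 (h = 3*(-6*(31 + 90)) = 3*(-6*121) = 3*(-726) = -2178)
v(V, y) = -135 - 30*V**2 (v(V, y) = ((5*(-6))*V)*V - 135 = (-30*V)*V - 135 = -30*V**2 - 135 = -135 - 30*V**2)
v(174, 70) + h = (-135 - 30*174**2) - 2178 = (-135 - 30*30276) - 2178 = (-135 - 908280) - 2178 = -908415 - 2178 = -910593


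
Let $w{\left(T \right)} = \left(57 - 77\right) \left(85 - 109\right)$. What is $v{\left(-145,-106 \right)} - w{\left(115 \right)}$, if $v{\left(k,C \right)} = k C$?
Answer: $14890$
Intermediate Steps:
$w{\left(T \right)} = 480$ ($w{\left(T \right)} = \left(-20\right) \left(-24\right) = 480$)
$v{\left(k,C \right)} = C k$
$v{\left(-145,-106 \right)} - w{\left(115 \right)} = \left(-106\right) \left(-145\right) - 480 = 15370 - 480 = 14890$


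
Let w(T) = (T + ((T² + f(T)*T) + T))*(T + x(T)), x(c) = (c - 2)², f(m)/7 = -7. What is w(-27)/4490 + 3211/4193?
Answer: 3416897593/9413285 ≈ 362.99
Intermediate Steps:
f(m) = -49 (f(m) = 7*(-7) = -49)
x(c) = (-2 + c)²
w(T) = (T + (-2 + T)²)*(T² - 47*T) (w(T) = (T + ((T² - 49*T) + T))*(T + (-2 + T)²) = (T + (T² - 48*T))*(T + (-2 + T)²) = (T² - 47*T)*(T + (-2 + T)²) = (T + (-2 + T)²)*(T² - 47*T))
w(-27)/4490 + 3211/4193 = -27*(-188 + (-27)³ - 50*(-27)² + 145*(-27))/4490 + 3211/4193 = -27*(-188 - 19683 - 50*729 - 3915)*(1/4490) + 3211*(1/4193) = -27*(-188 - 19683 - 36450 - 3915)*(1/4490) + 3211/4193 = -27*(-60236)*(1/4490) + 3211/4193 = 1626372*(1/4490) + 3211/4193 = 813186/2245 + 3211/4193 = 3416897593/9413285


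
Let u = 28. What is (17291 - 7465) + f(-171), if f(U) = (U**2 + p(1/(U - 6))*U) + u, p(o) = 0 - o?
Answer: 2306548/59 ≈ 39094.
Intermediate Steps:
p(o) = -o
f(U) = 28 + U**2 - U/(-6 + U) (f(U) = (U**2 + (-1/(U - 6))*U) + 28 = (U**2 + (-1/(-6 + U))*U) + 28 = (U**2 - U/(-6 + U)) + 28 = 28 + U**2 - U/(-6 + U))
(17291 - 7465) + f(-171) = (17291 - 7465) + (-1*(-171) + (-6 - 171)*(28 + (-171)**2))/(-6 - 171) = 9826 + (171 - 177*(28 + 29241))/(-177) = 9826 - (171 - 177*29269)/177 = 9826 - (171 - 5180613)/177 = 9826 - 1/177*(-5180442) = 9826 + 1726814/59 = 2306548/59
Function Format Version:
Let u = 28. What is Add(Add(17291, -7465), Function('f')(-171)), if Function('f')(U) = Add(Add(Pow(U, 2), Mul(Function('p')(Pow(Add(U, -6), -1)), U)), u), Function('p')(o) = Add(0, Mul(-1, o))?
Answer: Rational(2306548, 59) ≈ 39094.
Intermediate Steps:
Function('p')(o) = Mul(-1, o)
Function('f')(U) = Add(28, Pow(U, 2), Mul(-1, U, Pow(Add(-6, U), -1))) (Function('f')(U) = Add(Add(Pow(U, 2), Mul(Mul(-1, Pow(Add(U, -6), -1)), U)), 28) = Add(Add(Pow(U, 2), Mul(Mul(-1, Pow(Add(-6, U), -1)), U)), 28) = Add(Add(Pow(U, 2), Mul(-1, U, Pow(Add(-6, U), -1))), 28) = Add(28, Pow(U, 2), Mul(-1, U, Pow(Add(-6, U), -1))))
Add(Add(17291, -7465), Function('f')(-171)) = Add(Add(17291, -7465), Mul(Pow(Add(-6, -171), -1), Add(Mul(-1, -171), Mul(Add(-6, -171), Add(28, Pow(-171, 2)))))) = Add(9826, Mul(Pow(-177, -1), Add(171, Mul(-177, Add(28, 29241))))) = Add(9826, Mul(Rational(-1, 177), Add(171, Mul(-177, 29269)))) = Add(9826, Mul(Rational(-1, 177), Add(171, -5180613))) = Add(9826, Mul(Rational(-1, 177), -5180442)) = Add(9826, Rational(1726814, 59)) = Rational(2306548, 59)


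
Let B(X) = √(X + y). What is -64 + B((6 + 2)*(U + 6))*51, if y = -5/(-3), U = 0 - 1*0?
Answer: -64 + 17*√447 ≈ 295.42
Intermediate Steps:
U = 0 (U = 0 + 0 = 0)
y = 5/3 (y = -5*(-⅓) = 5/3 ≈ 1.6667)
B(X) = √(5/3 + X) (B(X) = √(X + 5/3) = √(5/3 + X))
-64 + B((6 + 2)*(U + 6))*51 = -64 + (√(15 + 9*((6 + 2)*(0 + 6)))/3)*51 = -64 + (√(15 + 9*(8*6))/3)*51 = -64 + (√(15 + 9*48)/3)*51 = -64 + (√(15 + 432)/3)*51 = -64 + (√447/3)*51 = -64 + 17*√447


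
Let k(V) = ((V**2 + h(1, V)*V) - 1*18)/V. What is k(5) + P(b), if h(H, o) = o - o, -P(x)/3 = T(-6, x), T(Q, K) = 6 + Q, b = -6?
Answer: 7/5 ≈ 1.4000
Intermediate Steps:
P(x) = 0 (P(x) = -3*(6 - 6) = -3*0 = 0)
h(H, o) = 0
k(V) = (-18 + V**2)/V (k(V) = ((V**2 + 0*V) - 1*18)/V = ((V**2 + 0) - 18)/V = (V**2 - 18)/V = (-18 + V**2)/V)
k(5) + P(b) = (5 - 18/5) + 0 = 7/5 + 0 = 7/5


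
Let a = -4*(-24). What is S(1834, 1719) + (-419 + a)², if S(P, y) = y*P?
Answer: 3256975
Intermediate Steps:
S(P, y) = P*y
a = 96
S(1834, 1719) + (-419 + a)² = 1834*1719 + (-419 + 96)² = 3152646 + (-323)² = 3152646 + 104329 = 3256975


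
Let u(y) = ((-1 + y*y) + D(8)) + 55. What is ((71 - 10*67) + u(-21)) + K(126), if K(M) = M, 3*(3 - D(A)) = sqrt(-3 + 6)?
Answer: 25 - sqrt(3)/3 ≈ 24.423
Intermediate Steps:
D(A) = 3 - sqrt(3)/3 (D(A) = 3 - sqrt(-3 + 6)/3 = 3 - sqrt(3)/3)
u(y) = 57 + y**2 - sqrt(3)/3 (u(y) = ((-1 + y*y) + (3 - sqrt(3)/3)) + 55 = ((-1 + y**2) + (3 - sqrt(3)/3)) + 55 = (2 + y**2 - sqrt(3)/3) + 55 = 57 + y**2 - sqrt(3)/3)
((71 - 10*67) + u(-21)) + K(126) = ((71 - 10*67) + (57 + (-21)**2 - sqrt(3)/3)) + 126 = ((71 - 670) + (57 + 441 - sqrt(3)/3)) + 126 = (-599 + (498 - sqrt(3)/3)) + 126 = (-101 - sqrt(3)/3) + 126 = 25 - sqrt(3)/3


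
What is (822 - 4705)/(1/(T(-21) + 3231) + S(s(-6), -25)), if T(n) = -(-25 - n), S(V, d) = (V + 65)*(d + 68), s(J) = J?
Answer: -12561505/8207196 ≈ -1.5305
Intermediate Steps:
S(V, d) = (65 + V)*(68 + d)
T(n) = 25 + n
(822 - 4705)/(1/(T(-21) + 3231) + S(s(-6), -25)) = (822 - 4705)/(1/((25 - 21) + 3231) + (4420 + 65*(-25) + 68*(-6) - 6*(-25))) = -3883/(1/(4 + 3231) + (4420 - 1625 - 408 + 150)) = -3883/(1/3235 + 2537) = -3883/8207196/3235 = -3883*3235/8207196 = -12561505/8207196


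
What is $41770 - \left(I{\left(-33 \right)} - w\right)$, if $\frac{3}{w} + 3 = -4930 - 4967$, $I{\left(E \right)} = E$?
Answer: $\frac{137949899}{3300} \approx 41803.0$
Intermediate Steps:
$w = - \frac{1}{3300}$ ($w = \frac{3}{-3 - 9897} = \frac{3}{-9900} = 3 \left(- \frac{1}{9900}\right) = - \frac{1}{3300} \approx -0.00030303$)
$41770 - \left(I{\left(-33 \right)} - w\right) = 41770 - \left(-33 - - \frac{1}{3300}\right) = 41770 - \left(-33 + \frac{1}{3300}\right) = 41770 - - \frac{108899}{3300} = 41770 + \frac{108899}{3300} = \frac{137949899}{3300}$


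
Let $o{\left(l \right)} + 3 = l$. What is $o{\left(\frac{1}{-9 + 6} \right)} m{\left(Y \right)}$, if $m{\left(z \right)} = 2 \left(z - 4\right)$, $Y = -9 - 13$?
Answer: $\frac{520}{3} \approx 173.33$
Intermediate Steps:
$Y = -22$ ($Y = -9 - 13 = -22$)
$o{\left(l \right)} = -3 + l$
$m{\left(z \right)} = -8 + 2 z$ ($m{\left(z \right)} = 2 \left(-4 + z\right) = -8 + 2 z$)
$o{\left(\frac{1}{-9 + 6} \right)} m{\left(Y \right)} = \left(-3 + \frac{1}{-9 + 6}\right) \left(-8 + 2 \left(-22\right)\right) = \left(-3 + \frac{1}{-3}\right) \left(-8 - 44\right) = \left(-3 - \frac{1}{3}\right) \left(-52\right) = \left(- \frac{10}{3}\right) \left(-52\right) = \frac{520}{3}$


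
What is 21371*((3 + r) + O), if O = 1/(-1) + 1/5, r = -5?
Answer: -299194/5 ≈ -59839.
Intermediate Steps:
O = -⅘ (O = 1*(-1) + 1*(⅕) = -1 + ⅕ = -⅘ ≈ -0.80000)
21371*((3 + r) + O) = 21371*((3 - 5) - ⅘) = 21371*(-2 - ⅘) = 21371*(-14/5) = -299194/5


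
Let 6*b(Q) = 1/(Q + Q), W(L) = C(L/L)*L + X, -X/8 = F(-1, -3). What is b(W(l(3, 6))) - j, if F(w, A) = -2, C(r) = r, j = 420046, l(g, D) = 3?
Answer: -95770487/228 ≈ -4.2005e+5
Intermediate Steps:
X = 16 (X = -8*(-2) = 16)
W(L) = 16 + L (W(L) = (L/L)*L + 16 = 1*L + 16 = L + 16 = 16 + L)
b(Q) = 1/(12*Q) (b(Q) = 1/(6*(Q + Q)) = 1/(6*((2*Q))) = (1/(2*Q))/6 = 1/(12*Q))
b(W(l(3, 6))) - j = 1/(12*(16 + 3)) - 1*420046 = (1/12)/19 - 420046 = (1/12)*(1/19) - 420046 = 1/228 - 420046 = -95770487/228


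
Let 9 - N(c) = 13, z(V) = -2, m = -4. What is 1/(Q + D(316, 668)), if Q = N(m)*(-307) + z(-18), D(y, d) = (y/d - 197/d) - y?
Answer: 668/607999 ≈ 0.0010987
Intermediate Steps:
N(c) = -4 (N(c) = 9 - 1*13 = 9 - 13 = -4)
D(y, d) = -y - 197/d + y/d (D(y, d) = (-197/d + y/d) - y = -y - 197/d + y/d)
Q = 1226 (Q = -4*(-307) - 2 = 1228 - 2 = 1226)
1/(Q + D(316, 668)) = 1/(1226 + (-197 + 316 - 1*668*316)/668) = 1/(1226 + (-197 + 316 - 211088)/668) = 1/(1226 + (1/668)*(-210969)) = 1/(1226 - 210969/668) = 1/(607999/668) = 668/607999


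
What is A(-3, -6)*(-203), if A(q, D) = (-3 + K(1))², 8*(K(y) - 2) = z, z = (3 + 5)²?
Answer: -9947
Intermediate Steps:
z = 64 (z = 8² = 64)
K(y) = 10 (K(y) = 2 + (⅛)*64 = 2 + 8 = 10)
A(q, D) = 49 (A(q, D) = (-3 + 10)² = 7² = 49)
A(-3, -6)*(-203) = 49*(-203) = -9947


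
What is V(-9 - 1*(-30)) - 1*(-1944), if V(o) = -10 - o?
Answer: 1913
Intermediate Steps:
V(-9 - 1*(-30)) - 1*(-1944) = (-10 - (-9 - 1*(-30))) - 1*(-1944) = (-10 - (-9 + 30)) + 1944 = (-10 - 1*21) + 1944 = (-10 - 21) + 1944 = -31 + 1944 = 1913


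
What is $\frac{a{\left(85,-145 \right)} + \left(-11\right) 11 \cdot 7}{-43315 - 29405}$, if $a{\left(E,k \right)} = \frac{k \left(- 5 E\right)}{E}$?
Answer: $\frac{61}{36360} \approx 0.0016777$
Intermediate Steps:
$a{\left(E,k \right)} = - 5 k$ ($a{\left(E,k \right)} = \frac{\left(-5\right) E k}{E} = - 5 k$)
$\frac{a{\left(85,-145 \right)} + \left(-11\right) 11 \cdot 7}{-43315 - 29405} = \frac{\left(-5\right) \left(-145\right) + \left(-11\right) 11 \cdot 7}{-43315 - 29405} = \frac{725 - 847}{-72720} = \left(725 - 847\right) \left(- \frac{1}{72720}\right) = \left(-122\right) \left(- \frac{1}{72720}\right) = \frac{61}{36360}$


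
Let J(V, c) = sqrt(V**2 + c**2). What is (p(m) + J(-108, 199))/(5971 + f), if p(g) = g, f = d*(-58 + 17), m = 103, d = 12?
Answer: 103/5479 + sqrt(51265)/5479 ≈ 0.060124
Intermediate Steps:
f = -492 (f = 12*(-58 + 17) = 12*(-41) = -492)
(p(m) + J(-108, 199))/(5971 + f) = (103 + sqrt((-108)**2 + 199**2))/(5971 - 492) = (103 + sqrt(11664 + 39601))/5479 = (103 + sqrt(51265))*(1/5479) = 103/5479 + sqrt(51265)/5479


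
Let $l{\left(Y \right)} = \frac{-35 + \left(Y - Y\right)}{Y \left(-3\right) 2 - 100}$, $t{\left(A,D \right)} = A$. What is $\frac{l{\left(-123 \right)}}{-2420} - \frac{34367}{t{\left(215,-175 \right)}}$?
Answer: $- \frac{10612253159}{66390280} \approx -159.85$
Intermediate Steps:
$l{\left(Y \right)} = - \frac{35}{-100 - 6 Y}$ ($l{\left(Y \right)} = \frac{-35 + 0}{- 3 Y 2 - 100} = - \frac{35}{- 6 Y - 100} = - \frac{35}{-100 - 6 Y}$)
$\frac{l{\left(-123 \right)}}{-2420} - \frac{34367}{t{\left(215,-175 \right)}} = \frac{\frac{35}{2} \frac{1}{50 + 3 \left(-123\right)}}{-2420} - \frac{34367}{215} = \frac{35}{2 \left(50 - 369\right)} \left(- \frac{1}{2420}\right) - \frac{34367}{215} = \frac{35}{2 \left(-319\right)} \left(- \frac{1}{2420}\right) - \frac{34367}{215} = \frac{35}{2} \left(- \frac{1}{319}\right) \left(- \frac{1}{2420}\right) - \frac{34367}{215} = \left(- \frac{35}{638}\right) \left(- \frac{1}{2420}\right) - \frac{34367}{215} = \frac{7}{308792} - \frac{34367}{215} = - \frac{10612253159}{66390280}$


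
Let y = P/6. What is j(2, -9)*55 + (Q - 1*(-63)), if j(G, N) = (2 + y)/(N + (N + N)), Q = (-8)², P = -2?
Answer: 10012/81 ≈ 123.60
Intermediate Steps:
Q = 64
y = -⅓ (y = -2/6 = -2*⅙ = -⅓ ≈ -0.33333)
j(G, N) = 5/(9*N) (j(G, N) = (2 - ⅓)/(N + (N + N)) = 5/(3*(N + 2*N)) = 5/(3*((3*N))) = 5*(1/(3*N))/3 = 5/(9*N))
j(2, -9)*55 + (Q - 1*(-63)) = ((5/9)/(-9))*55 + (64 - 1*(-63)) = ((5/9)*(-⅑))*55 + (64 + 63) = -5/81*55 + 127 = -275/81 + 127 = 10012/81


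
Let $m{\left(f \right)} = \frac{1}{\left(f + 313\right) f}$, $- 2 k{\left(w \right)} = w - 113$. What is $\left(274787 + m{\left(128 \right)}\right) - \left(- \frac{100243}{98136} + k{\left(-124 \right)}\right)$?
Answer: $\frac{21132695038019}{76938624} \approx 2.7467 \cdot 10^{5}$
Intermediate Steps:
$k{\left(w \right)} = \frac{113}{2} - \frac{w}{2}$ ($k{\left(w \right)} = - \frac{w - 113}{2} = - \frac{-113 + w}{2} = \frac{113}{2} - \frac{w}{2}$)
$m{\left(f \right)} = \frac{1}{f \left(313 + f\right)}$ ($m{\left(f \right)} = \frac{1}{\left(313 + f\right) f} = \frac{1}{f \left(313 + f\right)}$)
$\left(274787 + m{\left(128 \right)}\right) - \left(- \frac{100243}{98136} + k{\left(-124 \right)}\right) = \left(274787 + \frac{1}{128 \left(313 + 128\right)}\right) - \left(\frac{113}{2} + 62 - \frac{100243}{98136}\right) = \left(274787 + \frac{1}{128 \cdot 441}\right) + \left(100243 \cdot \frac{1}{98136} - \left(\frac{113}{2} + 62\right)\right) = \left(274787 + \frac{1}{128} \cdot \frac{1}{441}\right) + \left(\frac{100243}{98136} - \frac{237}{2}\right) = \left(274787 + \frac{1}{56448}\right) + \left(\frac{100243}{98136} - \frac{237}{2}\right) = \frac{15511176577}{56448} - \frac{11528873}{98136} = \frac{21132695038019}{76938624}$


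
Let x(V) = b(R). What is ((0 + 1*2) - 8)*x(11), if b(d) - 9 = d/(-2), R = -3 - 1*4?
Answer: -75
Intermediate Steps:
R = -7 (R = -3 - 4 = -7)
b(d) = 9 - d/2 (b(d) = 9 + d/(-2) = 9 + d*(-½) = 9 - d/2)
x(V) = 25/2 (x(V) = 9 - ½*(-7) = 9 + 7/2 = 25/2)
((0 + 1*2) - 8)*x(11) = ((0 + 1*2) - 8)*(25/2) = ((0 + 2) - 8)*(25/2) = (2 - 8)*(25/2) = -6*25/2 = -75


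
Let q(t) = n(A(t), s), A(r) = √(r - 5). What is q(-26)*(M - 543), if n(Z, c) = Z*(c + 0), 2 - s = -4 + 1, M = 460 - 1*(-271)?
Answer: 940*I*√31 ≈ 5233.7*I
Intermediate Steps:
M = 731 (M = 460 + 271 = 731)
A(r) = √(-5 + r)
s = 5 (s = 2 - (-4 + 1) = 2 - 1*(-3) = 2 + 3 = 5)
n(Z, c) = Z*c
q(t) = 5*√(-5 + t) (q(t) = √(-5 + t)*5 = 5*√(-5 + t))
q(-26)*(M - 543) = (5*√(-5 - 26))*(731 - 543) = (5*√(-31))*188 = (5*(I*√31))*188 = (5*I*√31)*188 = 940*I*√31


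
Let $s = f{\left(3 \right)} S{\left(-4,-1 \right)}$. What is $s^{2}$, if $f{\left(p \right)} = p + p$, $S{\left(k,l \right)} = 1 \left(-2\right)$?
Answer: $144$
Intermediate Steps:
$S{\left(k,l \right)} = -2$
$f{\left(p \right)} = 2 p$
$s = -12$ ($s = 2 \cdot 3 \left(-2\right) = 6 \left(-2\right) = -12$)
$s^{2} = \left(-12\right)^{2} = 144$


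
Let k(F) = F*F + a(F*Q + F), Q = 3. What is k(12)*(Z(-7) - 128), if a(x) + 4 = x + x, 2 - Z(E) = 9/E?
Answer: -206028/7 ≈ -29433.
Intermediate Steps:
Z(E) = 2 - 9/E
a(x) = -4 + 2*x (a(x) = -4 + (x + x) = -4 + 2*x)
k(F) = -4 + F**2 + 8*F (k(F) = F*F + (-4 + 2*(F*3 + F)) = F**2 + (-4 + 2*(3*F + F)) = F**2 + (-4 + 2*(4*F)) = F**2 + (-4 + 8*F) = -4 + F**2 + 8*F)
k(12)*(Z(-7) - 128) = (-4 + 12**2 + 8*12)*((2 - 9/(-7)) - 128) = (-4 + 144 + 96)*((2 - 9*(-1/7)) - 128) = 236*((2 + 9/7) - 128) = 236*(23/7 - 128) = 236*(-873/7) = -206028/7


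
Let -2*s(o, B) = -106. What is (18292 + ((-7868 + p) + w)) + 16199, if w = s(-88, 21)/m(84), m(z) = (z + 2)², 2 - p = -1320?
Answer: 206681273/7396 ≈ 27945.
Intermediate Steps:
p = 1322 (p = 2 - 1*(-1320) = 2 + 1320 = 1322)
s(o, B) = 53 (s(o, B) = -½*(-106) = 53)
m(z) = (2 + z)²
w = 53/7396 (w = 53/((2 + 84)²) = 53/(86²) = 53/7396 ≈ 0.0071660)
(18292 + ((-7868 + p) + w)) + 16199 = (18292 + ((-7868 + 1322) + 53/7396)) + 16199 = (18292 + (-6546 + 53/7396)) + 16199 = (18292 - 48414163/7396) + 16199 = 86873469/7396 + 16199 = 206681273/7396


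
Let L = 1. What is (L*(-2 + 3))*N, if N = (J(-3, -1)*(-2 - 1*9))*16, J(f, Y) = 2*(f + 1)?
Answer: 704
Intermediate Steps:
J(f, Y) = 2 + 2*f (J(f, Y) = 2*(1 + f) = 2 + 2*f)
N = 704 (N = ((2 + 2*(-3))*(-2 - 1*9))*16 = ((2 - 6)*(-2 - 9))*16 = -4*(-11)*16 = 44*16 = 704)
(L*(-2 + 3))*N = (1*(-2 + 3))*704 = (1*1)*704 = 1*704 = 704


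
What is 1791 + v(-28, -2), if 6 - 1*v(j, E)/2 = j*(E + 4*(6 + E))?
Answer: 2587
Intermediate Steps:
v(j, E) = 12 - 2*j*(24 + 5*E) (v(j, E) = 12 - 2*j*(E + 4*(6 + E)) = 12 - 2*j*(E + (24 + 4*E)) = 12 - 2*j*(24 + 5*E))
1791 + v(-28, -2) = 1791 + (12 - 48*(-28) - 10*(-2)*(-28)) = 1791 + (12 + 1344 - 560) = 1791 + 796 = 2587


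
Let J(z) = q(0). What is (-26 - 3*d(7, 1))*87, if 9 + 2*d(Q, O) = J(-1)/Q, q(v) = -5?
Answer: -6960/7 ≈ -994.29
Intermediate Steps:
J(z) = -5
d(Q, O) = -9/2 - 5/(2*Q) (d(Q, O) = -9/2 + (-5/Q)/2 = -9/2 - 5/(2*Q))
(-26 - 3*d(7, 1))*87 = (-26 - 3*(-5 - 9*7)/(2*7))*87 = (-26 - 3*(-5 - 63)/(2*7))*87 = (-26 - 3*(-68)/(2*7))*87 = (-26 - 3*(-34/7))*87 = (-26 + 102/7)*87 = -80/7*87 = -6960/7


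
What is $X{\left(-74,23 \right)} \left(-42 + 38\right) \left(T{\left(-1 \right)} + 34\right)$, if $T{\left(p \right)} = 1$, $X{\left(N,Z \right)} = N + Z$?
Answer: $7140$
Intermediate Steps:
$X{\left(-74,23 \right)} \left(-42 + 38\right) \left(T{\left(-1 \right)} + 34\right) = \left(-74 + 23\right) \left(-42 + 38\right) \left(1 + 34\right) = - 51 \left(\left(-4\right) 35\right) = \left(-51\right) \left(-140\right) = 7140$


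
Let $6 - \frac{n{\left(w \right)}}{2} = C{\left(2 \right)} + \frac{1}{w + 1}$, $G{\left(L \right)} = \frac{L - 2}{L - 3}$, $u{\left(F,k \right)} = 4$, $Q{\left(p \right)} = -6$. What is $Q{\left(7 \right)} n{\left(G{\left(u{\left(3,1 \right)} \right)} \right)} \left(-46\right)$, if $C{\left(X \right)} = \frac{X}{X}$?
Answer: $2576$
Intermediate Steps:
$C{\left(X \right)} = 1$
$G{\left(L \right)} = \frac{-2 + L}{-3 + L}$
$n{\left(w \right)} = 10 - \frac{2}{1 + w}$ ($n{\left(w \right)} = 12 - 2 \left(1 + \frac{1}{w + 1}\right) = 12 - 2 \left(1 + \frac{1}{1 + w}\right) = 12 - \left(2 + \frac{2}{1 + w}\right) = 10 - \frac{2}{1 + w}$)
$Q{\left(7 \right)} n{\left(G{\left(u{\left(3,1 \right)} \right)} \right)} \left(-46\right) = - 6 \frac{2 \left(4 + 5 \frac{-2 + 4}{-3 + 4}\right)}{1 + \frac{-2 + 4}{-3 + 4}} \left(-46\right) = - 6 \frac{2 \left(4 + 5 \cdot 1^{-1} \cdot 2\right)}{1 + 1^{-1} \cdot 2} \left(-46\right) = - 6 \frac{2 \left(4 + 5 \cdot 1 \cdot 2\right)}{1 + 1 \cdot 2} \left(-46\right) = - 6 \frac{2 \left(4 + 5 \cdot 2\right)}{1 + 2} \left(-46\right) = - 6 \frac{2 \left(4 + 10\right)}{3} \left(-46\right) = - 6 \cdot 2 \cdot \frac{1}{3} \cdot 14 \left(-46\right) = \left(-6\right) \frac{28}{3} \left(-46\right) = \left(-56\right) \left(-46\right) = 2576$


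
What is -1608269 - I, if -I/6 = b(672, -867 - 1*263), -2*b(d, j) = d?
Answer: -1610285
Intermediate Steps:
b(d, j) = -d/2
I = 2016 (I = -(-3)*672 = -6*(-336) = 2016)
-1608269 - I = -1608269 - 1*2016 = -1608269 - 2016 = -1610285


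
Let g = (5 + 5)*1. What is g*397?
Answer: 3970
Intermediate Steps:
g = 10 (g = 10*1 = 10)
g*397 = 10*397 = 3970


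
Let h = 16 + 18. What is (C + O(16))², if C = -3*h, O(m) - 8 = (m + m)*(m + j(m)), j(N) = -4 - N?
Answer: 49284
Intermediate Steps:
h = 34
O(m) = 8 - 8*m (O(m) = 8 + (m + m)*(m + (-4 - m)) = 8 + (2*m)*(-4) = 8 - 8*m)
C = -102 (C = -3*34 = -102)
(C + O(16))² = (-102 + (8 - 8*16))² = (-102 + (8 - 128))² = (-102 - 120)² = (-222)² = 49284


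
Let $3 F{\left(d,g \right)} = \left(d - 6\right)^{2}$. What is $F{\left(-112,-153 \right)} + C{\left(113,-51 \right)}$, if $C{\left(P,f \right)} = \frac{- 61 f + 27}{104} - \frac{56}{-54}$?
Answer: $\frac{6560251}{1404} \approx 4672.5$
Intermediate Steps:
$F{\left(d,g \right)} = \frac{\left(-6 + d\right)^{2}}{3}$ ($F{\left(d,g \right)} = \frac{\left(d - 6\right)^{2}}{3} = \frac{\left(-6 + d\right)^{2}}{3}$)
$C{\left(P,f \right)} = \frac{3641}{2808} - \frac{61 f}{104}$ ($C{\left(P,f \right)} = \left(27 - 61 f\right) \frac{1}{104} - - \frac{28}{27} = \left(\frac{27}{104} - \frac{61 f}{104}\right) + \frac{28}{27} = \frac{3641}{2808} - \frac{61 f}{104}$)
$F{\left(-112,-153 \right)} + C{\left(113,-51 \right)} = \frac{\left(-6 - 112\right)^{2}}{3} + \left(\frac{3641}{2808} - - \frac{3111}{104}\right) = \frac{\left(-118\right)^{2}}{3} + \left(\frac{3641}{2808} + \frac{3111}{104}\right) = \frac{1}{3} \cdot 13924 + \frac{43819}{1404} = \frac{13924}{3} + \frac{43819}{1404} = \frac{6560251}{1404}$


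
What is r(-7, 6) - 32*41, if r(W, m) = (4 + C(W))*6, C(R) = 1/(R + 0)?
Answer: -9022/7 ≈ -1288.9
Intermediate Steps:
C(R) = 1/R
r(W, m) = 24 + 6/W (r(W, m) = (4 + 1/W)*6 = 24 + 6/W)
r(-7, 6) - 32*41 = (24 + 6/(-7)) - 32*41 = (24 + 6*(-⅐)) - 1312 = (24 - 6/7) - 1312 = 162/7 - 1312 = -9022/7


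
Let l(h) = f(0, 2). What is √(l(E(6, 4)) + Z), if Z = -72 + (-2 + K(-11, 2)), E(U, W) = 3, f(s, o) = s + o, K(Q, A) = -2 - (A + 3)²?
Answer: 3*I*√11 ≈ 9.9499*I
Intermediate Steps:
K(Q, A) = -2 - (3 + A)²
f(s, o) = o + s
l(h) = 2 (l(h) = 2 + 0 = 2)
Z = -101 (Z = -72 + (-2 + (-2 - (3 + 2)²)) = -72 + (-2 + (-2 - 1*5²)) = -72 + (-2 + (-2 - 1*25)) = -72 + (-2 + (-2 - 25)) = -72 + (-2 - 27) = -72 - 29 = -101)
√(l(E(6, 4)) + Z) = √(2 - 101) = √(-99) = 3*I*√11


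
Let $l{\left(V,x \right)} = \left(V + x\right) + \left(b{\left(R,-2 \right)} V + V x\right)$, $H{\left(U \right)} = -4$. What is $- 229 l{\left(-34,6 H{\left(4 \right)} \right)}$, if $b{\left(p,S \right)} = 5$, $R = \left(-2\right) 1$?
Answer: $-134652$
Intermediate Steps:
$R = -2$
$l{\left(V,x \right)} = x + 6 V + V x$ ($l{\left(V,x \right)} = \left(V + x\right) + \left(5 V + V x\right) = x + 6 V + V x$)
$- 229 l{\left(-34,6 H{\left(4 \right)} \right)} = - 229 \left(6 \left(-4\right) + 6 \left(-34\right) - 34 \cdot 6 \left(-4\right)\right) = - 229 \left(-24 - 204 - -816\right) = - 229 \left(-24 - 204 + 816\right) = \left(-229\right) 588 = -134652$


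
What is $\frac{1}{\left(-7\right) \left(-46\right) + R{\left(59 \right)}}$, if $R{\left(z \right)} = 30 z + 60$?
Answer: $\frac{1}{2152} \approx 0.00046468$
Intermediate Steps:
$R{\left(z \right)} = 60 + 30 z$
$\frac{1}{\left(-7\right) \left(-46\right) + R{\left(59 \right)}} = \frac{1}{\left(-7\right) \left(-46\right) + \left(60 + 30 \cdot 59\right)} = \frac{1}{322 + \left(60 + 1770\right)} = \frac{1}{322 + 1830} = \frac{1}{2152}$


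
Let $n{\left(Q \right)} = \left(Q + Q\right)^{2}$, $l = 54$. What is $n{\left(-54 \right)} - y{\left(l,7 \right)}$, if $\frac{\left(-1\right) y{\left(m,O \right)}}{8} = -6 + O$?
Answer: $11672$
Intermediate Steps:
$y{\left(m,O \right)} = 48 - 8 O$ ($y{\left(m,O \right)} = - 8 \left(-6 + O\right) = 48 - 8 O$)
$n{\left(Q \right)} = 4 Q^{2}$ ($n{\left(Q \right)} = \left(2 Q\right)^{2} = 4 Q^{2}$)
$n{\left(-54 \right)} - y{\left(l,7 \right)} = 4 \left(-54\right)^{2} - \left(48 - 56\right) = 4 \cdot 2916 - \left(48 - 56\right) = 11664 - -8 = 11664 + 8 = 11672$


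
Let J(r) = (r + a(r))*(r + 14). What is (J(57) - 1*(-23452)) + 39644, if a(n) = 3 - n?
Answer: 63309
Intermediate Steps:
J(r) = 42 + 3*r (J(r) = (r + (3 - r))*(r + 14) = 3*(14 + r) = 42 + 3*r)
(J(57) - 1*(-23452)) + 39644 = ((42 + 3*57) - 1*(-23452)) + 39644 = ((42 + 171) + 23452) + 39644 = (213 + 23452) + 39644 = 23665 + 39644 = 63309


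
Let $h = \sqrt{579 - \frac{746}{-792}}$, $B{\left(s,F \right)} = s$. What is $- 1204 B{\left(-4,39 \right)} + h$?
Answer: $4816 + \frac{\sqrt{2526227}}{66} \approx 4840.1$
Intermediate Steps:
$h = \frac{\sqrt{2526227}}{66}$ ($h = \sqrt{579 - - \frac{373}{396}} = \sqrt{579 + \frac{373}{396}} = \sqrt{\frac{229657}{396}} = \frac{\sqrt{2526227}}{66} \approx 24.082$)
$- 1204 B{\left(-4,39 \right)} + h = \left(-1204\right) \left(-4\right) + \frac{\sqrt{2526227}}{66} = 4816 + \frac{\sqrt{2526227}}{66}$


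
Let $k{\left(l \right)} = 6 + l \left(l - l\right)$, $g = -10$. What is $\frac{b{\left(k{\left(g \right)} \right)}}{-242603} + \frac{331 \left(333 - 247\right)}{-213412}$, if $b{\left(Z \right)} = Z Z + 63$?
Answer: $- \frac{3463532393}{25887195718} \approx -0.13379$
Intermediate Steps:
$k{\left(l \right)} = 6$ ($k{\left(l \right)} = 6 + l 0 = 6 + 0 = 6$)
$b{\left(Z \right)} = 63 + Z^{2}$ ($b{\left(Z \right)} = Z^{2} + 63 = 63 + Z^{2}$)
$\frac{b{\left(k{\left(g \right)} \right)}}{-242603} + \frac{331 \left(333 - 247\right)}{-213412} = \frac{63 + 6^{2}}{-242603} + \frac{331 \left(333 - 247\right)}{-213412} = \left(63 + 36\right) \left(- \frac{1}{242603}\right) + 331 \cdot 86 \left(- \frac{1}{213412}\right) = 99 \left(- \frac{1}{242603}\right) + 28466 \left(- \frac{1}{213412}\right) = - \frac{99}{242603} - \frac{14233}{106706} = - \frac{3463532393}{25887195718}$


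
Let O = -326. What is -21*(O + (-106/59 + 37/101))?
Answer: 40974297/5959 ≈ 6876.0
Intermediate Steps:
-21*(O + (-106/59 + 37/101)) = -21*(-326 + (-106/59 + 37/101)) = -21*(-326 - 8523/5959) = -21*(-1951157/5959) = 40974297/5959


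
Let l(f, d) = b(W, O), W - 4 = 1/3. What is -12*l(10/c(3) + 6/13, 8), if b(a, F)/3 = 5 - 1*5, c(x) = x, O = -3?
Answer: 0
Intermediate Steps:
W = 13/3 (W = 4 + 1/3 = 4 + ⅓ = 13/3 ≈ 4.3333)
b(a, F) = 0 (b(a, F) = 3*(5 - 1*5) = 3*(5 - 5) = 3*0 = 0)
l(f, d) = 0
-12*l(10/c(3) + 6/13, 8) = -12*0 = 0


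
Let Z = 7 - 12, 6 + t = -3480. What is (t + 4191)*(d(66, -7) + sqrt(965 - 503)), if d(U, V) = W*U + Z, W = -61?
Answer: -2841855 + 705*sqrt(462) ≈ -2.8267e+6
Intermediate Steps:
t = -3486 (t = -6 - 3480 = -3486)
Z = -5
d(U, V) = -5 - 61*U (d(U, V) = -61*U - 5 = -5 - 61*U)
(t + 4191)*(d(66, -7) + sqrt(965 - 503)) = (-3486 + 4191)*((-5 - 61*66) + sqrt(965 - 503)) = 705*((-5 - 4026) + sqrt(462)) = 705*(-4031 + sqrt(462)) = -2841855 + 705*sqrt(462)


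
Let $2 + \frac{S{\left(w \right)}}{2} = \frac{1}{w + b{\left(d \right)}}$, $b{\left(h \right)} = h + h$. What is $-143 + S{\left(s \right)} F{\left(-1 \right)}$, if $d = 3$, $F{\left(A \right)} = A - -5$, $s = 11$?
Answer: $- \frac{2695}{17} \approx -158.53$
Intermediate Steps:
$F{\left(A \right)} = 5 + A$ ($F{\left(A \right)} = A + 5 = 5 + A$)
$b{\left(h \right)} = 2 h$
$S{\left(w \right)} = -4 + \frac{2}{6 + w}$ ($S{\left(w \right)} = -4 + \frac{2}{w + 2 \cdot 3} = -4 + \frac{2}{w + 6} = -4 + \frac{2}{6 + w}$)
$-143 + S{\left(s \right)} F{\left(-1 \right)} = -143 + \frac{2 \left(-11 - 22\right)}{6 + 11} \left(5 - 1\right) = -143 + \frac{2 \left(-11 - 22\right)}{17} \cdot 4 = -143 + 2 \cdot \frac{1}{17} \left(-33\right) 4 = -143 - \frac{264}{17} = - \frac{2695}{17}$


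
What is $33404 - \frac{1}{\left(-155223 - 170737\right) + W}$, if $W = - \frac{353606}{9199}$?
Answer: $\frac{100173907624183}{2998859646} \approx 33404.0$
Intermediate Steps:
$W = - \frac{353606}{9199}$ ($W = \left(-353606\right) \frac{1}{9199} = - \frac{353606}{9199} \approx -38.44$)
$33404 - \frac{1}{\left(-155223 - 170737\right) + W} = 33404 - \frac{1}{\left(-155223 - 170737\right) - \frac{353606}{9199}} = 33404 - \frac{1}{-325960 - \frac{353606}{9199}} = 33404 - \frac{1}{- \frac{2998859646}{9199}} = 33404 - - \frac{9199}{2998859646} = 33404 + \frac{9199}{2998859646} = \frac{100173907624183}{2998859646}$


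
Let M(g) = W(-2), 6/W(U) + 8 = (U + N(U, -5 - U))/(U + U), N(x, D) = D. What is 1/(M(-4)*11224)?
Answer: -9/89792 ≈ -0.00010023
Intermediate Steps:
W(U) = 6/(-8 - 5/(2*U)) (W(U) = 6/(-8 + (U + (-5 - U))/(U + U)) = 6/(-8 - 5*1/(2*U)) = 6/(-8 - 5/(2*U)))
M(g) = -8/9 (M(g) = -12*(-2)/(5 + 16*(-2)) = -12*(-2)/(5 - 32) = -12*(-2)/(-27) = -12*(-2)*(-1/27) = -8/9)
1/(M(-4)*11224) = 1/(-8/9*11224) = 1/(-89792/9) = -9/89792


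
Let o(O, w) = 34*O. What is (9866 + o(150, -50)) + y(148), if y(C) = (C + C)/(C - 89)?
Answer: 883290/59 ≈ 14971.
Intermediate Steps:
y(C) = 2*C/(-89 + C) (y(C) = (2*C)/(-89 + C) = 2*C/(-89 + C))
(9866 + o(150, -50)) + y(148) = (9866 + 34*150) + 2*148/(-89 + 148) = (9866 + 5100) + 2*148/59 = 14966 + 2*148*(1/59) = 14966 + 296/59 = 883290/59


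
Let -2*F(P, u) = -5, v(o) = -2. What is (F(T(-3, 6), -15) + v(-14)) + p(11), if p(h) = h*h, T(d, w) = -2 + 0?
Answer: 243/2 ≈ 121.50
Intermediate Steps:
T(d, w) = -2
p(h) = h**2
F(P, u) = 5/2 (F(P, u) = -1/2*(-5) = 5/2)
(F(T(-3, 6), -15) + v(-14)) + p(11) = (5/2 - 2) + 11**2 = 1/2 + 121 = 243/2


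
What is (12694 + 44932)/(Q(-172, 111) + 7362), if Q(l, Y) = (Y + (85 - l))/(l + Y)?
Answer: 1757593/224357 ≈ 7.8339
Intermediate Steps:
Q(l, Y) = (85 + Y - l)/(Y + l)
(12694 + 44932)/(Q(-172, 111) + 7362) = (12694 + 44932)/((85 + 111 - 1*(-172))/(111 - 172) + 7362) = 57626/((85 + 111 + 172)/(-61) + 7362) = 57626/(-1/61*368 + 7362) = 57626/(-368/61 + 7362) = 57626/(448714/61) = 57626*(61/448714) = 1757593/224357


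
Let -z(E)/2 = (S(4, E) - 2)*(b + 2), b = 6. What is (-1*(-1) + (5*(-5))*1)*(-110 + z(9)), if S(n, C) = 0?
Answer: 1872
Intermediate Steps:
z(E) = 32 (z(E) = -2*(0 - 2)*(6 + 2) = -(-4)*8 = -2*(-16) = 32)
(-1*(-1) + (5*(-5))*1)*(-110 + z(9)) = (-1*(-1) + (5*(-5))*1)*(-110 + 32) = (1 - 25*1)*(-78) = (1 - 25)*(-78) = -24*(-78) = 1872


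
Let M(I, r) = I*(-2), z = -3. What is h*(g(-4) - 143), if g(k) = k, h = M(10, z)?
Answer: 2940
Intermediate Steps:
M(I, r) = -2*I
h = -20 (h = -2*10 = -20)
h*(g(-4) - 143) = -20*(-4 - 143) = -20*(-147) = 2940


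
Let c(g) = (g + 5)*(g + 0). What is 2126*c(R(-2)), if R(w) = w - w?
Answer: 0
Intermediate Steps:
R(w) = 0
c(g) = g*(5 + g) (c(g) = (5 + g)*g = g*(5 + g))
2126*c(R(-2)) = 2126*(0*(5 + 0)) = 2126*(0*5) = 2126*0 = 0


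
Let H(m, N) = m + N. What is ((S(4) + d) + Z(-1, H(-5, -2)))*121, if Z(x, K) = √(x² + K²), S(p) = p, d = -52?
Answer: -5808 + 605*√2 ≈ -4952.4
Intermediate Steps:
H(m, N) = N + m
Z(x, K) = √(K² + x²)
((S(4) + d) + Z(-1, H(-5, -2)))*121 = ((4 - 52) + √((-2 - 5)² + (-1)²))*121 = (-48 + √((-7)² + 1))*121 = (-48 + √(49 + 1))*121 = (-48 + √50)*121 = (-48 + 5*√2)*121 = -5808 + 605*√2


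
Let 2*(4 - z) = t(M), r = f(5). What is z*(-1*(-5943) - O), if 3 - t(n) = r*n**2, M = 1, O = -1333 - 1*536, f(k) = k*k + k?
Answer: 136710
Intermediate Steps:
f(k) = k + k**2 (f(k) = k**2 + k = k + k**2)
O = -1869 (O = -1333 - 536 = -1869)
r = 30 (r = 5*(1 + 5) = 5*6 = 30)
t(n) = 3 - 30*n**2
z = 35/2 (z = 4 - (3 - 30*1**2)/2 = 4 - (3 - 30*1)/2 = 4 - (3 - 30)/2 = 4 - 1/2*(-27) = 4 + 27/2 = 35/2 ≈ 17.500)
z*(-1*(-5943) - O) = 35*(-1*(-5943) - 1*(-1869))/2 = 35*(5943 + 1869)/2 = (35/2)*7812 = 136710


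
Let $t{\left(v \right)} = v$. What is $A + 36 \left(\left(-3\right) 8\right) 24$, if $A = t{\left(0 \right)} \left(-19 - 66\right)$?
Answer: $-20736$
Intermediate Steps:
$A = 0$ ($A = 0 \left(-19 - 66\right) = 0 \left(-85\right) = 0$)
$A + 36 \left(\left(-3\right) 8\right) 24 = 0 + 36 \left(\left(-3\right) 8\right) 24 = 0 + 36 \left(-24\right) 24 = 0 - 20736 = -20736$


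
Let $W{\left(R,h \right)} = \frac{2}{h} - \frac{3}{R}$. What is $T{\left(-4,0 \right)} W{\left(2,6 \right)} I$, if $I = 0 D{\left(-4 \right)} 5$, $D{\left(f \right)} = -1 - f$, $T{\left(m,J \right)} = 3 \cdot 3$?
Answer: $0$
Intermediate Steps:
$T{\left(m,J \right)} = 9$
$W{\left(R,h \right)} = - \frac{3}{R} + \frac{2}{h}$
$I = 0$ ($I = 0 \left(-1 - -4\right) 5 = 0 \left(-1 + 4\right) 5 = 0 \cdot 3 \cdot 5 = 0 \cdot 5 = 0$)
$T{\left(-4,0 \right)} W{\left(2,6 \right)} I = 9 \left(- \frac{3}{2} + \frac{2}{6}\right) 0 = 9 \left(\left(-3\right) \frac{1}{2} + 2 \cdot \frac{1}{6}\right) 0 = 9 \left(- \frac{3}{2} + \frac{1}{3}\right) 0 = 9 \left(- \frac{7}{6}\right) 0 = \left(- \frac{21}{2}\right) 0 = 0$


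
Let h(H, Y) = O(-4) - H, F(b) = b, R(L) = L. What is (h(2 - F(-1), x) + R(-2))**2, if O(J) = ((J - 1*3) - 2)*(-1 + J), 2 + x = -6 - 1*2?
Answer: 1600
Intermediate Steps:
x = -10 (x = -2 + (-6 - 1*2) = -2 + (-6 - 2) = -2 - 8 = -10)
O(J) = (-1 + J)*(-5 + J) (O(J) = ((J - 3) - 2)*(-1 + J) = ((-3 + J) - 2)*(-1 + J) = (-5 + J)*(-1 + J) = (-1 + J)*(-5 + J))
h(H, Y) = 45 - H (h(H, Y) = (5 + (-4)**2 - 6*(-4)) - H = (5 + 16 + 24) - H = 45 - H)
(h(2 - F(-1), x) + R(-2))**2 = ((45 - (2 - 1*(-1))) - 2)**2 = ((45 - (2 + 1)) - 2)**2 = ((45 - 1*3) - 2)**2 = ((45 - 3) - 2)**2 = (42 - 2)**2 = 40**2 = 1600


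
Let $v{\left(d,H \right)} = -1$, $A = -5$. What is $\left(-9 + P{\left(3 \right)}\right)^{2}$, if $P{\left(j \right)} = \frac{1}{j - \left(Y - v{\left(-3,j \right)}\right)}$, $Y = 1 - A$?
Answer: $\frac{1369}{16} \approx 85.563$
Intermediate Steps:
$Y = 6$ ($Y = 1 - -5 = 1 + 5 = 6$)
$P{\left(j \right)} = \frac{1}{-7 + j}$ ($P{\left(j \right)} = \frac{1}{j - 7} = \frac{1}{-7 + j}$)
$\left(-9 + P{\left(3 \right)}\right)^{2} = \left(-9 + \frac{1}{-7 + 3}\right)^{2} = \left(-9 + \frac{1}{-4}\right)^{2} = \left(-9 - \frac{1}{4}\right)^{2} = \left(- \frac{37}{4}\right)^{2} = \frac{1369}{16}$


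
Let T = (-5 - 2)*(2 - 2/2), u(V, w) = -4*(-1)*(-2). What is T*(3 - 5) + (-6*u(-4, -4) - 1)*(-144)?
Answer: -6754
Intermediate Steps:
u(V, w) = -8 (u(V, w) = 4*(-2) = -8)
T = -7 (T = -7*(2 - 2*½) = -7*(2 - 1) = -7*1 = -7)
T*(3 - 5) + (-6*u(-4, -4) - 1)*(-144) = -7*(3 - 5) + (-6*(-8) - 1)*(-144) = -7*(-2) + (48 - 1)*(-144) = 14 + 47*(-144) = 14 - 6768 = -6754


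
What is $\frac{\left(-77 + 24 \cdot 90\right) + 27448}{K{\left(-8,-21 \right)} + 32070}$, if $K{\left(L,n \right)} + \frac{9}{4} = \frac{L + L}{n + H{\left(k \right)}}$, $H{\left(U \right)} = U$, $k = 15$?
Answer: $\frac{354372}{384845} \approx 0.92082$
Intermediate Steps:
$K{\left(L,n \right)} = - \frac{9}{4} + \frac{2 L}{15 + n}$ ($K{\left(L,n \right)} = - \frac{9}{4} + \frac{L + L}{n + 15} = - \frac{9}{4} + \frac{2 L}{15 + n}$)
$\frac{\left(-77 + 24 \cdot 90\right) + 27448}{K{\left(-8,-21 \right)} + 32070} = \frac{\left(-77 + 24 \cdot 90\right) + 27448}{\frac{-135 - -189 + 8 \left(-8\right)}{4 \left(15 - 21\right)} + 32070} = \frac{\left(-77 + 2160\right) + 27448}{\frac{-135 + 189 - 64}{4 \left(-6\right)} + 32070} = \frac{2083 + 27448}{\frac{1}{4} \left(- \frac{1}{6}\right) \left(-10\right) + 32070} = \frac{29531}{\frac{5}{12} + 32070} = \frac{29531}{\frac{384845}{12}} = 29531 \cdot \frac{12}{384845} = \frac{354372}{384845}$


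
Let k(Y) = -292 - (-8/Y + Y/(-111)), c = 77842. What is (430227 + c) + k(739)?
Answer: 41652986542/82029 ≈ 5.0778e+5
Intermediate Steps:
k(Y) = -292 + 8/Y + Y/111 (k(Y) = -292 - (-8/Y + Y*(-1/111)) = -292 - (-8/Y - Y/111) = -292 + (8/Y + Y/111) = -292 + 8/Y + Y/111)
(430227 + c) + k(739) = (430227 + 77842) + (-292 + 8/739 + (1/111)*739) = 508069 + (-292 + 8*(1/739) + 739/111) = 508069 + (-292 + 8/739 + 739/111) = 508069 - 23405459/82029 = 41652986542/82029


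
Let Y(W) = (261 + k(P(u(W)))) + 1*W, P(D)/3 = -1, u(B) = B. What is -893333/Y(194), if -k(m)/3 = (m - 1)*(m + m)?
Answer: -893333/383 ≈ -2332.5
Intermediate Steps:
P(D) = -3 (P(D) = 3*(-1) = -3)
k(m) = -6*m*(-1 + m) (k(m) = -3*(m - 1)*(m + m) = -3*(-1 + m)*2*m = -6*m*(-1 + m))
Y(W) = 189 + W (Y(W) = (261 + 6*(-3)*(1 - 1*(-3))) + 1*W = (261 + 6*(-3)*(1 + 3)) + W = (261 + 6*(-3)*4) + W = (261 - 72) + W = 189 + W)
-893333/Y(194) = -893333/(189 + 194) = -893333/383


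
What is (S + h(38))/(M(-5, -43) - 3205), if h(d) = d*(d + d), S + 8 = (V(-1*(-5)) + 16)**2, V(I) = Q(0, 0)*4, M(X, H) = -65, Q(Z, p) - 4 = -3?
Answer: -328/327 ≈ -1.0031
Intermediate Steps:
Q(Z, p) = 1 (Q(Z, p) = 4 - 3 = 1)
V(I) = 4 (V(I) = 1*4 = 4)
S = 392 (S = -8 + (4 + 16)**2 = -8 + 20**2 = -8 + 400 = 392)
h(d) = 2*d**2 (h(d) = d*(2*d) = 2*d**2)
(S + h(38))/(M(-5, -43) - 3205) = (392 + 2*38**2)/(-65 - 3205) = (392 + 2*1444)/(-3270) = (392 + 2888)*(-1/3270) = 3280*(-1/3270) = -328/327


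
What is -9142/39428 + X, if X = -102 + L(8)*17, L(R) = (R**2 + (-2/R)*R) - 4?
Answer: 17422605/19714 ≈ 883.77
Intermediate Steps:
L(R) = -6 + R**2 (L(R) = (R**2 - 2) - 4 = (-2 + R**2) - 4 = -6 + R**2)
X = 884 (X = -102 + (-6 + 8**2)*17 = -102 + (-6 + 64)*17 = -102 + 58*17 = -102 + 986 = 884)
-9142/39428 + X = -9142/39428 + 884 = -9142*1/39428 + 884 = -4571/19714 + 884 = 17422605/19714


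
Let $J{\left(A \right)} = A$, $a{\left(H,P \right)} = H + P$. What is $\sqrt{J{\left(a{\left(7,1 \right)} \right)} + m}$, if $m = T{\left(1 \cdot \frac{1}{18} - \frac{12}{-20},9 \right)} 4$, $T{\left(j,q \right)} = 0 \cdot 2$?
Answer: $2 \sqrt{2} \approx 2.8284$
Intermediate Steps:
$T{\left(j,q \right)} = 0$
$m = 0$ ($m = 0 \cdot 4 = 0$)
$\sqrt{J{\left(a{\left(7,1 \right)} \right)} + m} = \sqrt{\left(7 + 1\right) + 0} = \sqrt{8 + 0} = \sqrt{8} = 2 \sqrt{2}$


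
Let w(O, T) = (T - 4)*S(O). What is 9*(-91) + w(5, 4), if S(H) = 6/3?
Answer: -819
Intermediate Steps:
S(H) = 2 (S(H) = 6*(1/3) = 2)
w(O, T) = -8 + 2*T (w(O, T) = (T - 4)*2 = (-4 + T)*2 = -8 + 2*T)
9*(-91) + w(5, 4) = 9*(-91) + (-8 + 2*4) = -819 + (-8 + 8) = -819 + 0 = -819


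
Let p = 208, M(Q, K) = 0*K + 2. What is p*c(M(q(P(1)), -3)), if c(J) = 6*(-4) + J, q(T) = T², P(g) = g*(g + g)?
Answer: -4576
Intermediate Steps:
P(g) = 2*g² (P(g) = g*(2*g) = 2*g²)
M(Q, K) = 2 (M(Q, K) = 0 + 2 = 2)
c(J) = -24 + J
p*c(M(q(P(1)), -3)) = 208*(-24 + 2) = 208*(-22) = -4576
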